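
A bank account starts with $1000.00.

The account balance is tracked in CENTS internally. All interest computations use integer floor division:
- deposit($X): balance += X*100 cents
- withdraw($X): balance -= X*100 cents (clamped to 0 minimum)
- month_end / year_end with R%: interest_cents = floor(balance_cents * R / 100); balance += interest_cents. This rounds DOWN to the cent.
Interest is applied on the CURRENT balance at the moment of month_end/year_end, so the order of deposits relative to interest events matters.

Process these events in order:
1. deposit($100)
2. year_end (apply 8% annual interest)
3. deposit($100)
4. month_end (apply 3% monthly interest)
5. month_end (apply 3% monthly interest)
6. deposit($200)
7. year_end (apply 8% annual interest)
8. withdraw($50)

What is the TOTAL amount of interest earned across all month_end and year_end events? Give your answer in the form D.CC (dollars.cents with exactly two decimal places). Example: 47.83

After 1 (deposit($100)): balance=$1100.00 total_interest=$0.00
After 2 (year_end (apply 8% annual interest)): balance=$1188.00 total_interest=$88.00
After 3 (deposit($100)): balance=$1288.00 total_interest=$88.00
After 4 (month_end (apply 3% monthly interest)): balance=$1326.64 total_interest=$126.64
After 5 (month_end (apply 3% monthly interest)): balance=$1366.43 total_interest=$166.43
After 6 (deposit($200)): balance=$1566.43 total_interest=$166.43
After 7 (year_end (apply 8% annual interest)): balance=$1691.74 total_interest=$291.74
After 8 (withdraw($50)): balance=$1641.74 total_interest=$291.74

Answer: 291.74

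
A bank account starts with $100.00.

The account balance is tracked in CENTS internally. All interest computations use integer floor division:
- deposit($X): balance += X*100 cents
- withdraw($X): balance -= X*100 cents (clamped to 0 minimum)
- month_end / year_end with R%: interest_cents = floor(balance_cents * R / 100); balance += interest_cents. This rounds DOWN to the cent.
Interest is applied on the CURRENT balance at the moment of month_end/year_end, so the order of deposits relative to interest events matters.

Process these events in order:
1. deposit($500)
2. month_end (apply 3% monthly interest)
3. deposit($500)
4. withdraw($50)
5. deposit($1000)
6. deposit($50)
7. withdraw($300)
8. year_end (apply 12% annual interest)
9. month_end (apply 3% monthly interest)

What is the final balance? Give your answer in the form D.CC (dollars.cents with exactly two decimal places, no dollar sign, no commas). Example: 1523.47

After 1 (deposit($500)): balance=$600.00 total_interest=$0.00
After 2 (month_end (apply 3% monthly interest)): balance=$618.00 total_interest=$18.00
After 3 (deposit($500)): balance=$1118.00 total_interest=$18.00
After 4 (withdraw($50)): balance=$1068.00 total_interest=$18.00
After 5 (deposit($1000)): balance=$2068.00 total_interest=$18.00
After 6 (deposit($50)): balance=$2118.00 total_interest=$18.00
After 7 (withdraw($300)): balance=$1818.00 total_interest=$18.00
After 8 (year_end (apply 12% annual interest)): balance=$2036.16 total_interest=$236.16
After 9 (month_end (apply 3% monthly interest)): balance=$2097.24 total_interest=$297.24

Answer: 2097.24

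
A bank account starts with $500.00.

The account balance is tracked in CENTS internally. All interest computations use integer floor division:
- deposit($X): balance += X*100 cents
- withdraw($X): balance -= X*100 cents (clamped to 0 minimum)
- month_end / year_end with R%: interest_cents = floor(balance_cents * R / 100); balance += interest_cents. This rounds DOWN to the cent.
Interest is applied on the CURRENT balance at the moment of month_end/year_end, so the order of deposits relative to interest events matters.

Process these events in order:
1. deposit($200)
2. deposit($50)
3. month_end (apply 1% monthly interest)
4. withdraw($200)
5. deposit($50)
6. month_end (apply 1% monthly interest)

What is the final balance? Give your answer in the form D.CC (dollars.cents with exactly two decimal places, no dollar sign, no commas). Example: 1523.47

Answer: 613.57

Derivation:
After 1 (deposit($200)): balance=$700.00 total_interest=$0.00
After 2 (deposit($50)): balance=$750.00 total_interest=$0.00
After 3 (month_end (apply 1% monthly interest)): balance=$757.50 total_interest=$7.50
After 4 (withdraw($200)): balance=$557.50 total_interest=$7.50
After 5 (deposit($50)): balance=$607.50 total_interest=$7.50
After 6 (month_end (apply 1% monthly interest)): balance=$613.57 total_interest=$13.57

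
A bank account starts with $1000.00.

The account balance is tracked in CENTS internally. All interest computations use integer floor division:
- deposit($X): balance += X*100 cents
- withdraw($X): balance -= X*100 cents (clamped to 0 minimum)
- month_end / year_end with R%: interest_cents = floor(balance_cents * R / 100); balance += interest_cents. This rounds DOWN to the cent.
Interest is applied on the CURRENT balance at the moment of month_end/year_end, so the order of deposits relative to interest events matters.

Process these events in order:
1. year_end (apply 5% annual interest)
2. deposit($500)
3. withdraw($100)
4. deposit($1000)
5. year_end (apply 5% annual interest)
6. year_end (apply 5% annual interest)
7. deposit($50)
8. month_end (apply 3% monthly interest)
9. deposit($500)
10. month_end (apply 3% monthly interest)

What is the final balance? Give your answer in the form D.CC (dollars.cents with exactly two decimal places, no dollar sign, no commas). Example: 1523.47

After 1 (year_end (apply 5% annual interest)): balance=$1050.00 total_interest=$50.00
After 2 (deposit($500)): balance=$1550.00 total_interest=$50.00
After 3 (withdraw($100)): balance=$1450.00 total_interest=$50.00
After 4 (deposit($1000)): balance=$2450.00 total_interest=$50.00
After 5 (year_end (apply 5% annual interest)): balance=$2572.50 total_interest=$172.50
After 6 (year_end (apply 5% annual interest)): balance=$2701.12 total_interest=$301.12
After 7 (deposit($50)): balance=$2751.12 total_interest=$301.12
After 8 (month_end (apply 3% monthly interest)): balance=$2833.65 total_interest=$383.65
After 9 (deposit($500)): balance=$3333.65 total_interest=$383.65
After 10 (month_end (apply 3% monthly interest)): balance=$3433.65 total_interest=$483.65

Answer: 3433.65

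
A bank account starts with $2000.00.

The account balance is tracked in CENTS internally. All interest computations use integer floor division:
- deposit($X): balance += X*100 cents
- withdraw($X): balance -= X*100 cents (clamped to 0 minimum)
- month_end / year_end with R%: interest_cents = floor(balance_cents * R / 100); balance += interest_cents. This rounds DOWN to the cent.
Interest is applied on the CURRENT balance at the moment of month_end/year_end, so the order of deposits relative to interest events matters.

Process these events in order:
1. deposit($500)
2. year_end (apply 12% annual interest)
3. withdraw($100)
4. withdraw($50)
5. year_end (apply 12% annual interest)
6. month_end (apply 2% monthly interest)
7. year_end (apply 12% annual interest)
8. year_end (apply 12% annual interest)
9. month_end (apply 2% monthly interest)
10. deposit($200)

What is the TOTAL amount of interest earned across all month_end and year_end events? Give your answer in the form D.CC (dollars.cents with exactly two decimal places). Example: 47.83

After 1 (deposit($500)): balance=$2500.00 total_interest=$0.00
After 2 (year_end (apply 12% annual interest)): balance=$2800.00 total_interest=$300.00
After 3 (withdraw($100)): balance=$2700.00 total_interest=$300.00
After 4 (withdraw($50)): balance=$2650.00 total_interest=$300.00
After 5 (year_end (apply 12% annual interest)): balance=$2968.00 total_interest=$618.00
After 6 (month_end (apply 2% monthly interest)): balance=$3027.36 total_interest=$677.36
After 7 (year_end (apply 12% annual interest)): balance=$3390.64 total_interest=$1040.64
After 8 (year_end (apply 12% annual interest)): balance=$3797.51 total_interest=$1447.51
After 9 (month_end (apply 2% monthly interest)): balance=$3873.46 total_interest=$1523.46
After 10 (deposit($200)): balance=$4073.46 total_interest=$1523.46

Answer: 1523.46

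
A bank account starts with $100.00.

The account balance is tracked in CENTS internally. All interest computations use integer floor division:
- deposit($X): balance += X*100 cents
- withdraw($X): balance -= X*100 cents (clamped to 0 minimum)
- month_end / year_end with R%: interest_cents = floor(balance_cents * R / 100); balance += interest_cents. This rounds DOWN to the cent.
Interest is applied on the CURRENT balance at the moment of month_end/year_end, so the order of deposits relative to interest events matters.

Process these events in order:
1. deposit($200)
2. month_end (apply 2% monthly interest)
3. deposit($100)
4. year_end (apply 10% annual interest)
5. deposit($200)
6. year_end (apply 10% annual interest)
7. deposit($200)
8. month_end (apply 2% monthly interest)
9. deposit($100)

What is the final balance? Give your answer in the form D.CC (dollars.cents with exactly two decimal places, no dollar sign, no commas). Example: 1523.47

Answer: 1029.48

Derivation:
After 1 (deposit($200)): balance=$300.00 total_interest=$0.00
After 2 (month_end (apply 2% monthly interest)): balance=$306.00 total_interest=$6.00
After 3 (deposit($100)): balance=$406.00 total_interest=$6.00
After 4 (year_end (apply 10% annual interest)): balance=$446.60 total_interest=$46.60
After 5 (deposit($200)): balance=$646.60 total_interest=$46.60
After 6 (year_end (apply 10% annual interest)): balance=$711.26 total_interest=$111.26
After 7 (deposit($200)): balance=$911.26 total_interest=$111.26
After 8 (month_end (apply 2% monthly interest)): balance=$929.48 total_interest=$129.48
After 9 (deposit($100)): balance=$1029.48 total_interest=$129.48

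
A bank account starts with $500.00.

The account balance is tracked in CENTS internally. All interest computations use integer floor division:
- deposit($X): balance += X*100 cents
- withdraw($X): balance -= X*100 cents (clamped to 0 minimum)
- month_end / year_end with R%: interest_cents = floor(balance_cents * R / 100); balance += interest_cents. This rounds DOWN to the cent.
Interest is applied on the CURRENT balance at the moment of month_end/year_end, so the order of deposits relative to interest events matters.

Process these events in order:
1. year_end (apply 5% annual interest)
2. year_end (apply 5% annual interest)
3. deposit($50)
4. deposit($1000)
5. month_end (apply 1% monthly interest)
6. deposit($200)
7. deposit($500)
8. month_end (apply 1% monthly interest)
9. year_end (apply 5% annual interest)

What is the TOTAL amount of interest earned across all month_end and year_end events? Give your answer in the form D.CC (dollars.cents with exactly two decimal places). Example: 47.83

Answer: 207.45

Derivation:
After 1 (year_end (apply 5% annual interest)): balance=$525.00 total_interest=$25.00
After 2 (year_end (apply 5% annual interest)): balance=$551.25 total_interest=$51.25
After 3 (deposit($50)): balance=$601.25 total_interest=$51.25
After 4 (deposit($1000)): balance=$1601.25 total_interest=$51.25
After 5 (month_end (apply 1% monthly interest)): balance=$1617.26 total_interest=$67.26
After 6 (deposit($200)): balance=$1817.26 total_interest=$67.26
After 7 (deposit($500)): balance=$2317.26 total_interest=$67.26
After 8 (month_end (apply 1% monthly interest)): balance=$2340.43 total_interest=$90.43
After 9 (year_end (apply 5% annual interest)): balance=$2457.45 total_interest=$207.45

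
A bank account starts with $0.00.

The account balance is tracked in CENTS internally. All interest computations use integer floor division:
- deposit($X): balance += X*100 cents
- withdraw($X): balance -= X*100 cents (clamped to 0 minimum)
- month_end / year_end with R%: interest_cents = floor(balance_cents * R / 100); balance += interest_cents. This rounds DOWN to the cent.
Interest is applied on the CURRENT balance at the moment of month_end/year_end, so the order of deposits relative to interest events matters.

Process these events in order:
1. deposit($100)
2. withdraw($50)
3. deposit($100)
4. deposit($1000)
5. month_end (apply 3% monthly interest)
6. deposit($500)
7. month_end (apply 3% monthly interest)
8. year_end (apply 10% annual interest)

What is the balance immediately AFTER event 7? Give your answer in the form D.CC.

Answer: 1735.03

Derivation:
After 1 (deposit($100)): balance=$100.00 total_interest=$0.00
After 2 (withdraw($50)): balance=$50.00 total_interest=$0.00
After 3 (deposit($100)): balance=$150.00 total_interest=$0.00
After 4 (deposit($1000)): balance=$1150.00 total_interest=$0.00
After 5 (month_end (apply 3% monthly interest)): balance=$1184.50 total_interest=$34.50
After 6 (deposit($500)): balance=$1684.50 total_interest=$34.50
After 7 (month_end (apply 3% monthly interest)): balance=$1735.03 total_interest=$85.03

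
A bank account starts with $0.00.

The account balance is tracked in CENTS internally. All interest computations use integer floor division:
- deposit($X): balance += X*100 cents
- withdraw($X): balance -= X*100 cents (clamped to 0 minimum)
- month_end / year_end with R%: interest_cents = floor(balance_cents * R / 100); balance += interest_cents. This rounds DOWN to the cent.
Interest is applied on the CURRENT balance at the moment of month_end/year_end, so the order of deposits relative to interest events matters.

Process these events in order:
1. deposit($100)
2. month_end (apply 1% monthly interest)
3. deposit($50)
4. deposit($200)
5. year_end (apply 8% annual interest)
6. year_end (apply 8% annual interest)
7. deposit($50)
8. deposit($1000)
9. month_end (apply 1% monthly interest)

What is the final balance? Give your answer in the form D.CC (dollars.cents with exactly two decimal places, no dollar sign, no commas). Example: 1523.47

Answer: 1473.99

Derivation:
After 1 (deposit($100)): balance=$100.00 total_interest=$0.00
After 2 (month_end (apply 1% monthly interest)): balance=$101.00 total_interest=$1.00
After 3 (deposit($50)): balance=$151.00 total_interest=$1.00
After 4 (deposit($200)): balance=$351.00 total_interest=$1.00
After 5 (year_end (apply 8% annual interest)): balance=$379.08 total_interest=$29.08
After 6 (year_end (apply 8% annual interest)): balance=$409.40 total_interest=$59.40
After 7 (deposit($50)): balance=$459.40 total_interest=$59.40
After 8 (deposit($1000)): balance=$1459.40 total_interest=$59.40
After 9 (month_end (apply 1% monthly interest)): balance=$1473.99 total_interest=$73.99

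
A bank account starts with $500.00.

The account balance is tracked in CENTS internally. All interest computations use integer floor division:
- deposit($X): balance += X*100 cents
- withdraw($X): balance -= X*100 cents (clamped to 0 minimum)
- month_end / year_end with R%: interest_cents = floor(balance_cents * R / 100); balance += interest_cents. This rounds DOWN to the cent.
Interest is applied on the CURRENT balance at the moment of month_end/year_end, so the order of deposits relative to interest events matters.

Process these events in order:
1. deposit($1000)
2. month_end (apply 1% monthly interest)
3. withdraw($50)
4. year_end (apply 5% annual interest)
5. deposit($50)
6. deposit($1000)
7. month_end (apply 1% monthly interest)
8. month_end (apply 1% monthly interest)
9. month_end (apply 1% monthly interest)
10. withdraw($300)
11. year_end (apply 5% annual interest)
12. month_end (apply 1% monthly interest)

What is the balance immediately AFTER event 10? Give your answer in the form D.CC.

Answer: 2366.67

Derivation:
After 1 (deposit($1000)): balance=$1500.00 total_interest=$0.00
After 2 (month_end (apply 1% monthly interest)): balance=$1515.00 total_interest=$15.00
After 3 (withdraw($50)): balance=$1465.00 total_interest=$15.00
After 4 (year_end (apply 5% annual interest)): balance=$1538.25 total_interest=$88.25
After 5 (deposit($50)): balance=$1588.25 total_interest=$88.25
After 6 (deposit($1000)): balance=$2588.25 total_interest=$88.25
After 7 (month_end (apply 1% monthly interest)): balance=$2614.13 total_interest=$114.13
After 8 (month_end (apply 1% monthly interest)): balance=$2640.27 total_interest=$140.27
After 9 (month_end (apply 1% monthly interest)): balance=$2666.67 total_interest=$166.67
After 10 (withdraw($300)): balance=$2366.67 total_interest=$166.67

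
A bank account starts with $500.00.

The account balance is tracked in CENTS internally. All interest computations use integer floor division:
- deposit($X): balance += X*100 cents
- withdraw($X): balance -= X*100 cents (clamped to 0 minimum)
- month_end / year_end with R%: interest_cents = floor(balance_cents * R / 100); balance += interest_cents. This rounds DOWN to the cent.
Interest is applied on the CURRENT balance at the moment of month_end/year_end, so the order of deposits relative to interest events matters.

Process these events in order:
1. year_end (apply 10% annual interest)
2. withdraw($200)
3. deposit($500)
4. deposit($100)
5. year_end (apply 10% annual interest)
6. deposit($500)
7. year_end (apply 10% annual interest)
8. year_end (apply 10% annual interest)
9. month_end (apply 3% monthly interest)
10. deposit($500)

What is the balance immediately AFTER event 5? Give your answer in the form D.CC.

Answer: 1045.00

Derivation:
After 1 (year_end (apply 10% annual interest)): balance=$550.00 total_interest=$50.00
After 2 (withdraw($200)): balance=$350.00 total_interest=$50.00
After 3 (deposit($500)): balance=$850.00 total_interest=$50.00
After 4 (deposit($100)): balance=$950.00 total_interest=$50.00
After 5 (year_end (apply 10% annual interest)): balance=$1045.00 total_interest=$145.00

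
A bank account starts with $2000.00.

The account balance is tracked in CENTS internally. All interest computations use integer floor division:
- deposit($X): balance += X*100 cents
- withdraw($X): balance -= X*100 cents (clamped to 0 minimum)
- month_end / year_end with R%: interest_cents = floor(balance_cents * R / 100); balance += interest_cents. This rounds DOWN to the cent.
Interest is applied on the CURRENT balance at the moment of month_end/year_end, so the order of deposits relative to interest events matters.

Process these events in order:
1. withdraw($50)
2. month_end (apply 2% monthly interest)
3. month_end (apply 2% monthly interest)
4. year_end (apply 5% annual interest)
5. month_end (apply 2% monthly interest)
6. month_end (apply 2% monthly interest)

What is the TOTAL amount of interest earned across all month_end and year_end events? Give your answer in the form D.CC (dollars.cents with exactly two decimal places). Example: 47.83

Answer: 266.26

Derivation:
After 1 (withdraw($50)): balance=$1950.00 total_interest=$0.00
After 2 (month_end (apply 2% monthly interest)): balance=$1989.00 total_interest=$39.00
After 3 (month_end (apply 2% monthly interest)): balance=$2028.78 total_interest=$78.78
After 4 (year_end (apply 5% annual interest)): balance=$2130.21 total_interest=$180.21
After 5 (month_end (apply 2% monthly interest)): balance=$2172.81 total_interest=$222.81
After 6 (month_end (apply 2% monthly interest)): balance=$2216.26 total_interest=$266.26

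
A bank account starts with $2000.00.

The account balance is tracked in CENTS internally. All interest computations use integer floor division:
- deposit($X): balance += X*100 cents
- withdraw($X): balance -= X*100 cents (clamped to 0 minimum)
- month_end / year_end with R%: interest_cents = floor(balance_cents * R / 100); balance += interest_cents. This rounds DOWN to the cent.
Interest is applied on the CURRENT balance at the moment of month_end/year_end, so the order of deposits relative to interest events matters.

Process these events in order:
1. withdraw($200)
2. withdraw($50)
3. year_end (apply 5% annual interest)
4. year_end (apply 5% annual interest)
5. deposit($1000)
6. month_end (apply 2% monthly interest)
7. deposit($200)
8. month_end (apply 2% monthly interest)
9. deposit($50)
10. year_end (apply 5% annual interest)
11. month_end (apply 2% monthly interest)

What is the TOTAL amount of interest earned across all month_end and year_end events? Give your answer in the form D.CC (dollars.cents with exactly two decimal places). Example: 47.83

After 1 (withdraw($200)): balance=$1800.00 total_interest=$0.00
After 2 (withdraw($50)): balance=$1750.00 total_interest=$0.00
After 3 (year_end (apply 5% annual interest)): balance=$1837.50 total_interest=$87.50
After 4 (year_end (apply 5% annual interest)): balance=$1929.37 total_interest=$179.37
After 5 (deposit($1000)): balance=$2929.37 total_interest=$179.37
After 6 (month_end (apply 2% monthly interest)): balance=$2987.95 total_interest=$237.95
After 7 (deposit($200)): balance=$3187.95 total_interest=$237.95
After 8 (month_end (apply 2% monthly interest)): balance=$3251.70 total_interest=$301.70
After 9 (deposit($50)): balance=$3301.70 total_interest=$301.70
After 10 (year_end (apply 5% annual interest)): balance=$3466.78 total_interest=$466.78
After 11 (month_end (apply 2% monthly interest)): balance=$3536.11 total_interest=$536.11

Answer: 536.11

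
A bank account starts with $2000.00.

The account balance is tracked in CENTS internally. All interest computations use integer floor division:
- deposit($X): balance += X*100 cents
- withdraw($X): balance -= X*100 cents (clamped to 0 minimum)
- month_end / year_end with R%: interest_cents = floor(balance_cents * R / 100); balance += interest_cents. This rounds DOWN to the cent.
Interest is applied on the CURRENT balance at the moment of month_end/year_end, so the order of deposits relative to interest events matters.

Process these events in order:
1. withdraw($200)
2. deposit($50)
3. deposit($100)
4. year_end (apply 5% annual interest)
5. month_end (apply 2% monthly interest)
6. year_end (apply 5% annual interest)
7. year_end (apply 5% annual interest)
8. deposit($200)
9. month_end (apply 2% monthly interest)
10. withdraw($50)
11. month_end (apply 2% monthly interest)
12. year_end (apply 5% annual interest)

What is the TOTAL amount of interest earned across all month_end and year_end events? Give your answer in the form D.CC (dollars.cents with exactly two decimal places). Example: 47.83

After 1 (withdraw($200)): balance=$1800.00 total_interest=$0.00
After 2 (deposit($50)): balance=$1850.00 total_interest=$0.00
After 3 (deposit($100)): balance=$1950.00 total_interest=$0.00
After 4 (year_end (apply 5% annual interest)): balance=$2047.50 total_interest=$97.50
After 5 (month_end (apply 2% monthly interest)): balance=$2088.45 total_interest=$138.45
After 6 (year_end (apply 5% annual interest)): balance=$2192.87 total_interest=$242.87
After 7 (year_end (apply 5% annual interest)): balance=$2302.51 total_interest=$352.51
After 8 (deposit($200)): balance=$2502.51 total_interest=$352.51
After 9 (month_end (apply 2% monthly interest)): balance=$2552.56 total_interest=$402.56
After 10 (withdraw($50)): balance=$2502.56 total_interest=$402.56
After 11 (month_end (apply 2% monthly interest)): balance=$2552.61 total_interest=$452.61
After 12 (year_end (apply 5% annual interest)): balance=$2680.24 total_interest=$580.24

Answer: 580.24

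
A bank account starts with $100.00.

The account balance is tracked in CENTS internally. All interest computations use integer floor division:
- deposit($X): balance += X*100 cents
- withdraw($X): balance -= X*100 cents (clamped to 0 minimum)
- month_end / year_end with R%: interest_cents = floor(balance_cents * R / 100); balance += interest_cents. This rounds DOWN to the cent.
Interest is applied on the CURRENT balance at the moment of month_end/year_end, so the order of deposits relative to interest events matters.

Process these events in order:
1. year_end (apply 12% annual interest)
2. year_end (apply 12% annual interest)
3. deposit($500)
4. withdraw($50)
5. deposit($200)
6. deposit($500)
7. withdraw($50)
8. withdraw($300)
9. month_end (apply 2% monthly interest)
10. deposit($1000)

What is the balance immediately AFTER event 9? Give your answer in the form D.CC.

After 1 (year_end (apply 12% annual interest)): balance=$112.00 total_interest=$12.00
After 2 (year_end (apply 12% annual interest)): balance=$125.44 total_interest=$25.44
After 3 (deposit($500)): balance=$625.44 total_interest=$25.44
After 4 (withdraw($50)): balance=$575.44 total_interest=$25.44
After 5 (deposit($200)): balance=$775.44 total_interest=$25.44
After 6 (deposit($500)): balance=$1275.44 total_interest=$25.44
After 7 (withdraw($50)): balance=$1225.44 total_interest=$25.44
After 8 (withdraw($300)): balance=$925.44 total_interest=$25.44
After 9 (month_end (apply 2% monthly interest)): balance=$943.94 total_interest=$43.94

Answer: 943.94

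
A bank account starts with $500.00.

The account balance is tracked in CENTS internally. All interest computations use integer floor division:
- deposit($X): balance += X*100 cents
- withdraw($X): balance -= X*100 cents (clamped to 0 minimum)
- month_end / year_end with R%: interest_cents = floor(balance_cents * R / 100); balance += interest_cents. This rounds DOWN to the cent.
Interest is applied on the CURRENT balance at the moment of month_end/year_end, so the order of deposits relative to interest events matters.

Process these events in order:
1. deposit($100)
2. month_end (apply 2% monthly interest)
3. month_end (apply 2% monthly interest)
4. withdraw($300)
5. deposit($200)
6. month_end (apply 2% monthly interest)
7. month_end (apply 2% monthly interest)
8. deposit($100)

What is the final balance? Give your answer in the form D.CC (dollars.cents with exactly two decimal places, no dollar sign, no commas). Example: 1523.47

After 1 (deposit($100)): balance=$600.00 total_interest=$0.00
After 2 (month_end (apply 2% monthly interest)): balance=$612.00 total_interest=$12.00
After 3 (month_end (apply 2% monthly interest)): balance=$624.24 total_interest=$24.24
After 4 (withdraw($300)): balance=$324.24 total_interest=$24.24
After 5 (deposit($200)): balance=$524.24 total_interest=$24.24
After 6 (month_end (apply 2% monthly interest)): balance=$534.72 total_interest=$34.72
After 7 (month_end (apply 2% monthly interest)): balance=$545.41 total_interest=$45.41
After 8 (deposit($100)): balance=$645.41 total_interest=$45.41

Answer: 645.41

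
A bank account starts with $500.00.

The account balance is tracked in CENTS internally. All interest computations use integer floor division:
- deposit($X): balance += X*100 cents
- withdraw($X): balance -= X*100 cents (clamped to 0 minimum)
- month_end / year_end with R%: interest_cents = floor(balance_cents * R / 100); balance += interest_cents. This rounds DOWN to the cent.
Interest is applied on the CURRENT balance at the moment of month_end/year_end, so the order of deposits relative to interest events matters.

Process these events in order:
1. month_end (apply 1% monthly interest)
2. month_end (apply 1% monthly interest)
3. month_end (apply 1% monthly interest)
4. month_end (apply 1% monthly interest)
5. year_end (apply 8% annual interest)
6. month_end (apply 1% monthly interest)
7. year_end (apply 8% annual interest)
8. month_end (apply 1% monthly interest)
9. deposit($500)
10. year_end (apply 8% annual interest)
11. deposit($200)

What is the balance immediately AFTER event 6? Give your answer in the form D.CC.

After 1 (month_end (apply 1% monthly interest)): balance=$505.00 total_interest=$5.00
After 2 (month_end (apply 1% monthly interest)): balance=$510.05 total_interest=$10.05
After 3 (month_end (apply 1% monthly interest)): balance=$515.15 total_interest=$15.15
After 4 (month_end (apply 1% monthly interest)): balance=$520.30 total_interest=$20.30
After 5 (year_end (apply 8% annual interest)): balance=$561.92 total_interest=$61.92
After 6 (month_end (apply 1% monthly interest)): balance=$567.53 total_interest=$67.53

Answer: 567.53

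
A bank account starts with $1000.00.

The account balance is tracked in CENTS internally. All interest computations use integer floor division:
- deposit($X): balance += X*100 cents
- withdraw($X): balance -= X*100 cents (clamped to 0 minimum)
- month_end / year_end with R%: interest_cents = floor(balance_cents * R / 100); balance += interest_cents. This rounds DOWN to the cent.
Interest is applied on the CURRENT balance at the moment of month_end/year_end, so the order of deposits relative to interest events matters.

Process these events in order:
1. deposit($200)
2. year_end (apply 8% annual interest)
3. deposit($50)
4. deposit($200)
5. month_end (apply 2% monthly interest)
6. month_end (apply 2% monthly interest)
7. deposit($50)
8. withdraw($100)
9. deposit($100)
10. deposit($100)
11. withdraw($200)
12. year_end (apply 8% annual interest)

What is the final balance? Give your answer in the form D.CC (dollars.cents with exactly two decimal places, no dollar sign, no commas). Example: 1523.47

Answer: 1683.12

Derivation:
After 1 (deposit($200)): balance=$1200.00 total_interest=$0.00
After 2 (year_end (apply 8% annual interest)): balance=$1296.00 total_interest=$96.00
After 3 (deposit($50)): balance=$1346.00 total_interest=$96.00
After 4 (deposit($200)): balance=$1546.00 total_interest=$96.00
After 5 (month_end (apply 2% monthly interest)): balance=$1576.92 total_interest=$126.92
After 6 (month_end (apply 2% monthly interest)): balance=$1608.45 total_interest=$158.45
After 7 (deposit($50)): balance=$1658.45 total_interest=$158.45
After 8 (withdraw($100)): balance=$1558.45 total_interest=$158.45
After 9 (deposit($100)): balance=$1658.45 total_interest=$158.45
After 10 (deposit($100)): balance=$1758.45 total_interest=$158.45
After 11 (withdraw($200)): balance=$1558.45 total_interest=$158.45
After 12 (year_end (apply 8% annual interest)): balance=$1683.12 total_interest=$283.12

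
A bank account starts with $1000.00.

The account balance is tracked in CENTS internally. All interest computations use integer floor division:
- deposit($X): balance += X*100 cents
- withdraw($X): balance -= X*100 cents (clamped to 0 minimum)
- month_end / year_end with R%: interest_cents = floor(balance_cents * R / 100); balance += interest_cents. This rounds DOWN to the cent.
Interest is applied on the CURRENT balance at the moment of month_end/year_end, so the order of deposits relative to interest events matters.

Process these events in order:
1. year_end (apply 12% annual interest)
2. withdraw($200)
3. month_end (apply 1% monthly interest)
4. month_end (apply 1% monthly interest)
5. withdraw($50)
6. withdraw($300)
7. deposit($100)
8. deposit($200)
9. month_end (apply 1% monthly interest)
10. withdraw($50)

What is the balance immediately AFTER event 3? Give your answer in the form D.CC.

Answer: 929.20

Derivation:
After 1 (year_end (apply 12% annual interest)): balance=$1120.00 total_interest=$120.00
After 2 (withdraw($200)): balance=$920.00 total_interest=$120.00
After 3 (month_end (apply 1% monthly interest)): balance=$929.20 total_interest=$129.20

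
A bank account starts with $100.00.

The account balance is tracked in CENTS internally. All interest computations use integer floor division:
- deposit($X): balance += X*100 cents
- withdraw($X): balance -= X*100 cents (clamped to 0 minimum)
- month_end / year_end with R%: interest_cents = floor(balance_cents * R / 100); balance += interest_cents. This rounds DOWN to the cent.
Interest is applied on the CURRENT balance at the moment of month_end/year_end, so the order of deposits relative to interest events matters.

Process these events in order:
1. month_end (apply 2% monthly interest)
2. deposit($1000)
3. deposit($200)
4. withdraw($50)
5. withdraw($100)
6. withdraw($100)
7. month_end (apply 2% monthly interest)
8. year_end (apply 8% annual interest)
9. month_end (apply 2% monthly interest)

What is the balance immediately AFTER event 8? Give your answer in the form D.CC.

After 1 (month_end (apply 2% monthly interest)): balance=$102.00 total_interest=$2.00
After 2 (deposit($1000)): balance=$1102.00 total_interest=$2.00
After 3 (deposit($200)): balance=$1302.00 total_interest=$2.00
After 4 (withdraw($50)): balance=$1252.00 total_interest=$2.00
After 5 (withdraw($100)): balance=$1152.00 total_interest=$2.00
After 6 (withdraw($100)): balance=$1052.00 total_interest=$2.00
After 7 (month_end (apply 2% monthly interest)): balance=$1073.04 total_interest=$23.04
After 8 (year_end (apply 8% annual interest)): balance=$1158.88 total_interest=$108.88

Answer: 1158.88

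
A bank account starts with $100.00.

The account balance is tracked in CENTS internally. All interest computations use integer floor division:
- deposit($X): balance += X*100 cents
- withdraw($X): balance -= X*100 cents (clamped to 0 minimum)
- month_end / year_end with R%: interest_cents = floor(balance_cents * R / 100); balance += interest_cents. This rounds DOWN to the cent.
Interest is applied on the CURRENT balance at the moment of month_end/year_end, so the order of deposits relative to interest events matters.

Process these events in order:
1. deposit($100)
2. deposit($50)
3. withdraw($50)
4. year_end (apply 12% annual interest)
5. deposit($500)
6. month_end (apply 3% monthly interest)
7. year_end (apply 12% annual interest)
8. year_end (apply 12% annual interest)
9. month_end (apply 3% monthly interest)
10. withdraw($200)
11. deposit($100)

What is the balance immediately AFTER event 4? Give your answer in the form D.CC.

Answer: 224.00

Derivation:
After 1 (deposit($100)): balance=$200.00 total_interest=$0.00
After 2 (deposit($50)): balance=$250.00 total_interest=$0.00
After 3 (withdraw($50)): balance=$200.00 total_interest=$0.00
After 4 (year_end (apply 12% annual interest)): balance=$224.00 total_interest=$24.00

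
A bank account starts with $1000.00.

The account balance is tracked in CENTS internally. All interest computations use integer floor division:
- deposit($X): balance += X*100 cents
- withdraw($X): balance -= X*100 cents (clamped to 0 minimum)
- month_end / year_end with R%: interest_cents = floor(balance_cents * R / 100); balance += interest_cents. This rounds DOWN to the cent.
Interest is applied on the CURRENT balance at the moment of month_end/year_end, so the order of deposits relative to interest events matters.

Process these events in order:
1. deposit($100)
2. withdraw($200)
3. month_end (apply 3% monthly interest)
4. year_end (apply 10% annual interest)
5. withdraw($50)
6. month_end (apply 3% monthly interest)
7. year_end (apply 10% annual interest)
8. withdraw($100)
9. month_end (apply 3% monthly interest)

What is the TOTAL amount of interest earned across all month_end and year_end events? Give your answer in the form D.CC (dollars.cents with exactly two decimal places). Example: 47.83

After 1 (deposit($100)): balance=$1100.00 total_interest=$0.00
After 2 (withdraw($200)): balance=$900.00 total_interest=$0.00
After 3 (month_end (apply 3% monthly interest)): balance=$927.00 total_interest=$27.00
After 4 (year_end (apply 10% annual interest)): balance=$1019.70 total_interest=$119.70
After 5 (withdraw($50)): balance=$969.70 total_interest=$119.70
After 6 (month_end (apply 3% monthly interest)): balance=$998.79 total_interest=$148.79
After 7 (year_end (apply 10% annual interest)): balance=$1098.66 total_interest=$248.66
After 8 (withdraw($100)): balance=$998.66 total_interest=$248.66
After 9 (month_end (apply 3% monthly interest)): balance=$1028.61 total_interest=$278.61

Answer: 278.61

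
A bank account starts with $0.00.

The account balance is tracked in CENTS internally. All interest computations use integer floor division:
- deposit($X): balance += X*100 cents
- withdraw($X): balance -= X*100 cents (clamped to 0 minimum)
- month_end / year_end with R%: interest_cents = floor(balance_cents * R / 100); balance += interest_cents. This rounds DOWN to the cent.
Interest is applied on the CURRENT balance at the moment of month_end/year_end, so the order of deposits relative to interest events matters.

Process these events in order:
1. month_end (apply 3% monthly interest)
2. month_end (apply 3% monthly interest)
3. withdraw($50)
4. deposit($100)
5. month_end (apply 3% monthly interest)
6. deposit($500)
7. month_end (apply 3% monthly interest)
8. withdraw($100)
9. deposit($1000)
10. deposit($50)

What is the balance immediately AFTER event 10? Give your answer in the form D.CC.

After 1 (month_end (apply 3% monthly interest)): balance=$0.00 total_interest=$0.00
After 2 (month_end (apply 3% monthly interest)): balance=$0.00 total_interest=$0.00
After 3 (withdraw($50)): balance=$0.00 total_interest=$0.00
After 4 (deposit($100)): balance=$100.00 total_interest=$0.00
After 5 (month_end (apply 3% monthly interest)): balance=$103.00 total_interest=$3.00
After 6 (deposit($500)): balance=$603.00 total_interest=$3.00
After 7 (month_end (apply 3% monthly interest)): balance=$621.09 total_interest=$21.09
After 8 (withdraw($100)): balance=$521.09 total_interest=$21.09
After 9 (deposit($1000)): balance=$1521.09 total_interest=$21.09
After 10 (deposit($50)): balance=$1571.09 total_interest=$21.09

Answer: 1571.09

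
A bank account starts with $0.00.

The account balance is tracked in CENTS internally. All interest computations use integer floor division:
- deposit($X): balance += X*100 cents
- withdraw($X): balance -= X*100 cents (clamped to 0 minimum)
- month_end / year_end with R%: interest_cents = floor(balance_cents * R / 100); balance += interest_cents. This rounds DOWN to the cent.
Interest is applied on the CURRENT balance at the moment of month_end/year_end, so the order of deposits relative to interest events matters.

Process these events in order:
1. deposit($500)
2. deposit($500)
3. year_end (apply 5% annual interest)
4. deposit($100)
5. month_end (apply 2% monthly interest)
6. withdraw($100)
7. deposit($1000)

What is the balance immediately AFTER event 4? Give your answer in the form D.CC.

After 1 (deposit($500)): balance=$500.00 total_interest=$0.00
After 2 (deposit($500)): balance=$1000.00 total_interest=$0.00
After 3 (year_end (apply 5% annual interest)): balance=$1050.00 total_interest=$50.00
After 4 (deposit($100)): balance=$1150.00 total_interest=$50.00

Answer: 1150.00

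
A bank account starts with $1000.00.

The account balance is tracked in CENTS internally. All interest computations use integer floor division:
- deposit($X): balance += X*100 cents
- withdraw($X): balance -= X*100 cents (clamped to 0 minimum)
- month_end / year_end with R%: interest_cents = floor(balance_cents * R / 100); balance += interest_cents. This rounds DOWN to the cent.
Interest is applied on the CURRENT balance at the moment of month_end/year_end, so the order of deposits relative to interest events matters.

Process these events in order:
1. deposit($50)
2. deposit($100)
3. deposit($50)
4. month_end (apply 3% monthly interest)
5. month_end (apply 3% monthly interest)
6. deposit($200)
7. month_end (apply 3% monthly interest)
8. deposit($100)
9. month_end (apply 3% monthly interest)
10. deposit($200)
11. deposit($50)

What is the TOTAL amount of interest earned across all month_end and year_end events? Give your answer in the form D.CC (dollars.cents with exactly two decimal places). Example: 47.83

After 1 (deposit($50)): balance=$1050.00 total_interest=$0.00
After 2 (deposit($100)): balance=$1150.00 total_interest=$0.00
After 3 (deposit($50)): balance=$1200.00 total_interest=$0.00
After 4 (month_end (apply 3% monthly interest)): balance=$1236.00 total_interest=$36.00
After 5 (month_end (apply 3% monthly interest)): balance=$1273.08 total_interest=$73.08
After 6 (deposit($200)): balance=$1473.08 total_interest=$73.08
After 7 (month_end (apply 3% monthly interest)): balance=$1517.27 total_interest=$117.27
After 8 (deposit($100)): balance=$1617.27 total_interest=$117.27
After 9 (month_end (apply 3% monthly interest)): balance=$1665.78 total_interest=$165.78
After 10 (deposit($200)): balance=$1865.78 total_interest=$165.78
After 11 (deposit($50)): balance=$1915.78 total_interest=$165.78

Answer: 165.78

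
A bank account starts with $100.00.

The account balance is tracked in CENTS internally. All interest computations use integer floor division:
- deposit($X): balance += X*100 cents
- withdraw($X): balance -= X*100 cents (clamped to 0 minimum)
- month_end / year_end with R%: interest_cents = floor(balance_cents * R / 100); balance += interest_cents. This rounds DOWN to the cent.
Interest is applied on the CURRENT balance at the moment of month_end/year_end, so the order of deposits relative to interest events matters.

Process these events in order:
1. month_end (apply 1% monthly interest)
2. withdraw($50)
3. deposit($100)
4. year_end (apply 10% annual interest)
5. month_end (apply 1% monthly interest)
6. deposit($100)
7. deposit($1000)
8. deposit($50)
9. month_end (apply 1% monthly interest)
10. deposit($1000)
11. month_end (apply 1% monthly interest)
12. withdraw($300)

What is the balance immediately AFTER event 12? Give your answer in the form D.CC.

Answer: 2054.23

Derivation:
After 1 (month_end (apply 1% monthly interest)): balance=$101.00 total_interest=$1.00
After 2 (withdraw($50)): balance=$51.00 total_interest=$1.00
After 3 (deposit($100)): balance=$151.00 total_interest=$1.00
After 4 (year_end (apply 10% annual interest)): balance=$166.10 total_interest=$16.10
After 5 (month_end (apply 1% monthly interest)): balance=$167.76 total_interest=$17.76
After 6 (deposit($100)): balance=$267.76 total_interest=$17.76
After 7 (deposit($1000)): balance=$1267.76 total_interest=$17.76
After 8 (deposit($50)): balance=$1317.76 total_interest=$17.76
After 9 (month_end (apply 1% monthly interest)): balance=$1330.93 total_interest=$30.93
After 10 (deposit($1000)): balance=$2330.93 total_interest=$30.93
After 11 (month_end (apply 1% monthly interest)): balance=$2354.23 total_interest=$54.23
After 12 (withdraw($300)): balance=$2054.23 total_interest=$54.23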